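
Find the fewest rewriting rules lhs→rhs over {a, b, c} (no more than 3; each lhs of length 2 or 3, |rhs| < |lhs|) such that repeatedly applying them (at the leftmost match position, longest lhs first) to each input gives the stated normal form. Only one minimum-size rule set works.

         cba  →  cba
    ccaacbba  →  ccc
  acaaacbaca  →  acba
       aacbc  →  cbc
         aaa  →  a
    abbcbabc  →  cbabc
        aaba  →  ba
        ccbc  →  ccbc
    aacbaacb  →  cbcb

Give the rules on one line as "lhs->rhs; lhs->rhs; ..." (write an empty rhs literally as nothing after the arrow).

  | cba
  | ccaacbba => cccbba => cccaa => ccc
  | acaaacbaca => aaacbaca => acbaca => acba
  | aacbc => cbc

aa->; aca->a; bb->a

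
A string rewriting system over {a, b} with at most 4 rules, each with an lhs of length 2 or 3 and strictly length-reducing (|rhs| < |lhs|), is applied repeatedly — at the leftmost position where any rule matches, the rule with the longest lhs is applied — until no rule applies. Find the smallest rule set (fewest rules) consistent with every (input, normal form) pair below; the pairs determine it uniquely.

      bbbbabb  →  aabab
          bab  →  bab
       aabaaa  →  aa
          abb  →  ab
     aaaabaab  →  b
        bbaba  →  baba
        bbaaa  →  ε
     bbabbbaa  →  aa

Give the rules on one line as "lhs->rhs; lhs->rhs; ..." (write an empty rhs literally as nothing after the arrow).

  | bbbbabb => aababb => aabab
  | bab
  | aabaaa => aaaaa => aa
  | abb => ab

aaa->; baa->aa; bb->b; bbb->aa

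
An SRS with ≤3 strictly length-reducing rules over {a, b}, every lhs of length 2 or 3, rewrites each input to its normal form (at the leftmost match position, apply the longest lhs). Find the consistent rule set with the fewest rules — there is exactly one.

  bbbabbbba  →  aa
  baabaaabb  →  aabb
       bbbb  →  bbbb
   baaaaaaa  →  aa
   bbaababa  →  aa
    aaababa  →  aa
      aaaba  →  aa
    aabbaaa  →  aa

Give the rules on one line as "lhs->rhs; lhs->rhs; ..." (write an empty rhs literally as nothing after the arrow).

  | bbbabbbba => bbabbbba => babbbba => abbbba => abbba => abba => aba => aa
  | baabaaabb => aabaaabb => aaaaabb => aaaabb => aaabb => aabb
  | bbbb
  | baaaaaaa => aaaaaaa => aaaaaa => aaaaa => aaaa => aaa => aa

aaa->aa; ba->a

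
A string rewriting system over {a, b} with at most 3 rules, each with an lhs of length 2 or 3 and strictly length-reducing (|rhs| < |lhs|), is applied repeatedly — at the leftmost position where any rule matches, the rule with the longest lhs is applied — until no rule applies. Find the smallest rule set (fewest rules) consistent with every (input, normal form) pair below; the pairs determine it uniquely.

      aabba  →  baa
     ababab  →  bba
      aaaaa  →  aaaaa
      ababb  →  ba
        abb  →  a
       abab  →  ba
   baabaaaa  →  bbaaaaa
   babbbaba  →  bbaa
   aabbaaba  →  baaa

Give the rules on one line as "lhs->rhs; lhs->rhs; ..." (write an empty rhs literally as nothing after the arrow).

  | aabba => baba => baa
  | ababab => aabab => baab => bba
  | aaaaa
  | ababb => aabb => bab => ba

aab->ba; ab->a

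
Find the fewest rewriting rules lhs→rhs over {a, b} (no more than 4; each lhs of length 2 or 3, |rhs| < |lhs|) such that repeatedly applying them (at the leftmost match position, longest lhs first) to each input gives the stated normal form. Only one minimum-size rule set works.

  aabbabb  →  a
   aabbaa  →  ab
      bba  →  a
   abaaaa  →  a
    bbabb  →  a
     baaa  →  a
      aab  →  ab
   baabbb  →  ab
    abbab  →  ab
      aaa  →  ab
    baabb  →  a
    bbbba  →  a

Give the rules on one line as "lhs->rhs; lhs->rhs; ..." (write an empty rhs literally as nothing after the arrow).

aa->a; aaa->ab; ba->; bb->

  | aabbabb => abbabb => aabb => abb => a
  | aabbaa => abbaa => aaa => ab
  | bba => a
  | abaaaa => aaaa => aba => a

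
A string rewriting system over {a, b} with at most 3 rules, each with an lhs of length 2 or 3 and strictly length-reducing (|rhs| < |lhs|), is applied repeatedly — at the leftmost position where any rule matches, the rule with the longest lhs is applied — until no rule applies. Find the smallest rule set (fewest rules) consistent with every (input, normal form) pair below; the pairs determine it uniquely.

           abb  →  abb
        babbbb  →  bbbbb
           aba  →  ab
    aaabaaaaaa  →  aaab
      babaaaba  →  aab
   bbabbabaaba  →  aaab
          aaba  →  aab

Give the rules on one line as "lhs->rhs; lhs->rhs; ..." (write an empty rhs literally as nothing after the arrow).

ba->b; bba->ab

  | abb
  | babbbb => bbbbb
  | aba => ab
  | aaabaaaaaa => aaabaaaaa => aaabaaaa => aaabaaa => aaabaa => aaaba => aaab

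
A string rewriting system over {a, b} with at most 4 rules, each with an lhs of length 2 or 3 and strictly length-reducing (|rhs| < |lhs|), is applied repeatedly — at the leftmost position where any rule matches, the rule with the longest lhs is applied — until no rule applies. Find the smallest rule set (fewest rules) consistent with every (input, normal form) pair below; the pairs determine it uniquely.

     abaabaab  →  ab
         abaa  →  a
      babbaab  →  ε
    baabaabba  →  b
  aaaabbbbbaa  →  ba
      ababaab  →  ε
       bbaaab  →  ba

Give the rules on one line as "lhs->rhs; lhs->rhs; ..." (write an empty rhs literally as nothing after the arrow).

  | abaabaab => abaab => ab
  | abaa => a
  | babbaab => baab => bba => ε
  | baabaabba => bbaaabba => aabba => baba => b

aab->ba; aba->; bba->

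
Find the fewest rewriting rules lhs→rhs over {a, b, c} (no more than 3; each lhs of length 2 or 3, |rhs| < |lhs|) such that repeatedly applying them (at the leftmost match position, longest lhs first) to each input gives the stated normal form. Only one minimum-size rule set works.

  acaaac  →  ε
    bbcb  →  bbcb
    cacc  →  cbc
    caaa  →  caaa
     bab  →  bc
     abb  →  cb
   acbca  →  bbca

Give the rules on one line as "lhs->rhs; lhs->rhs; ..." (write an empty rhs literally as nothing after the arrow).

ab->c; ac->b; bac->

  | acaaac => baaac => baab => bac => ε
  | bbcb
  | cacc => cbc
  | caaa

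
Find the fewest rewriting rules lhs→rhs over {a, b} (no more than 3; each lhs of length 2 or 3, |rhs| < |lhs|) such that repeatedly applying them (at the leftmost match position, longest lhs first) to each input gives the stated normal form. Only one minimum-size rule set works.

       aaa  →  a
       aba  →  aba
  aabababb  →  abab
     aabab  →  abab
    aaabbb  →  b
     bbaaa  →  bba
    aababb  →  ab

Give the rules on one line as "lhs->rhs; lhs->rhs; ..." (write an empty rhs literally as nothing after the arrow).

aa->a; abb->

  | aaa => aa => a
  | aba
  | aabababb => abababb => abab
  | aabab => abab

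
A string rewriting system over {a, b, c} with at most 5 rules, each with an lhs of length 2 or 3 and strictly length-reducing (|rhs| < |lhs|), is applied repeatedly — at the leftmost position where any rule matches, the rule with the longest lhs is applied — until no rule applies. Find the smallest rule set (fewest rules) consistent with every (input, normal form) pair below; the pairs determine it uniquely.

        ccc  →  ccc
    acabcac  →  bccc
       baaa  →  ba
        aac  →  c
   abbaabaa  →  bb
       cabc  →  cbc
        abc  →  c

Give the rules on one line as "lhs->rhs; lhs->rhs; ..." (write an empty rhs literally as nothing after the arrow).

  | ccc
  | acabcac => acbcac => bccac => bccc
  | baaa => ba
  | aac => c

aa->; ab->; acb->bc; ca->c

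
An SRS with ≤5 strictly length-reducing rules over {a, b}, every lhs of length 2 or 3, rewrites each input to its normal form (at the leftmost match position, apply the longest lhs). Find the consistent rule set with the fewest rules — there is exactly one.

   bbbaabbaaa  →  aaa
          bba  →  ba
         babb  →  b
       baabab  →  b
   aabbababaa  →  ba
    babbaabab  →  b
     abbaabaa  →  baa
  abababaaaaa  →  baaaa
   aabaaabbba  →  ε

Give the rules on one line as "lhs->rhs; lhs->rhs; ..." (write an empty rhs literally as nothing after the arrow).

ab->; aba->; bb->b; bbb->a

  | bbbaabbaaa => aaabbaaa => aabaaa => aaa
  | bba => ba
  | babb => bb => b
  | baabab => bab => b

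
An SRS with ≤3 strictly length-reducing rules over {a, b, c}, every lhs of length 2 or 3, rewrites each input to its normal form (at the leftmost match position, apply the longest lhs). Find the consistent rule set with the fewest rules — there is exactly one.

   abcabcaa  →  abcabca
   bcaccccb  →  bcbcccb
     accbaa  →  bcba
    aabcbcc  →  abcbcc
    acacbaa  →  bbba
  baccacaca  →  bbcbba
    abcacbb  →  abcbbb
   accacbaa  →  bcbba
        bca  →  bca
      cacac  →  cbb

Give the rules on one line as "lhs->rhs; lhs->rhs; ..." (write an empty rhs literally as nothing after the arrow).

  | abcabcaa => abcabca
  | bcaccccb => bcbcccb
  | accbaa => bcbaa => bcba
  | aabcbcc => abcbcc

aa->a; ac->b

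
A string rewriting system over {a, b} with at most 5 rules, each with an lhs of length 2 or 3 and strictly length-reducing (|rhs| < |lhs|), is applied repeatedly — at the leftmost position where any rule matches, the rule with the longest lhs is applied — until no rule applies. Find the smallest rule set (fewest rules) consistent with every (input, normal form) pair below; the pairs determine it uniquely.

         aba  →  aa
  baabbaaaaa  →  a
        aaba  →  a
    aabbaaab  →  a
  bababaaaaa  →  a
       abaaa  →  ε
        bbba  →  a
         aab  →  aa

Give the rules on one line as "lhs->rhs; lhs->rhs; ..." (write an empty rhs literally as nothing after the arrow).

  | aba => aa
  | baabbaaaaa => bbaaaaa => baaa => a
  | aaba => aaa => ba => a
  | aabbaaab => aabaaab => aaaaab => baaab => ab => a

aaa->ba; ab->a; ba->a; baa->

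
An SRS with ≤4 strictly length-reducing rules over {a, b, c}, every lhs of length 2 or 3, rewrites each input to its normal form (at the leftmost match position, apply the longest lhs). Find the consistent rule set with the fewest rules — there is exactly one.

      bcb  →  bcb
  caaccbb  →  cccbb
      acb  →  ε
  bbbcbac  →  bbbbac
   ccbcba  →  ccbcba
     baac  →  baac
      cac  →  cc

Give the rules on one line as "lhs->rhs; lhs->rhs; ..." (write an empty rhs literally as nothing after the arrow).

  | bcb
  | caaccbb => caccbb => cccbb
  | acb => ε
  | bbbcbac => bbbbac

acb->; bbc->bb; ca->c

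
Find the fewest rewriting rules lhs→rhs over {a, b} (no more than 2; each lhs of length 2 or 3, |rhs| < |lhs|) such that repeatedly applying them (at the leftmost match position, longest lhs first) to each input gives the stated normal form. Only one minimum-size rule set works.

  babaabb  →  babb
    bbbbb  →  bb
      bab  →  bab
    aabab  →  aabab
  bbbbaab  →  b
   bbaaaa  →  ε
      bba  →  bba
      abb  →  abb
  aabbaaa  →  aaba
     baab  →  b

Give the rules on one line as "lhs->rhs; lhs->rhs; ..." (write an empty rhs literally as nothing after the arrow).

baa->; bbb->

  | babaabb => babb
  | bbbbb => bb
  | bab
  | aabab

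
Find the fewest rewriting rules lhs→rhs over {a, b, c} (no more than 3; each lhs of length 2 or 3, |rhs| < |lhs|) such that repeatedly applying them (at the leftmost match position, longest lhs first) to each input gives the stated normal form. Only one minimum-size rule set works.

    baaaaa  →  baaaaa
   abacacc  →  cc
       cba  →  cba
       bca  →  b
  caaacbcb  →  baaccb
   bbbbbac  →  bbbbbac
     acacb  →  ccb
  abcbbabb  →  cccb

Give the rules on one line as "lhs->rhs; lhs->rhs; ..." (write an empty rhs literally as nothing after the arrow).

ab->c; bc->c; ca->b

  | baaaaa
  | abacacc => cacacc => bcacc => cacc => bcc => cc
  | cba
  | bca => ca => b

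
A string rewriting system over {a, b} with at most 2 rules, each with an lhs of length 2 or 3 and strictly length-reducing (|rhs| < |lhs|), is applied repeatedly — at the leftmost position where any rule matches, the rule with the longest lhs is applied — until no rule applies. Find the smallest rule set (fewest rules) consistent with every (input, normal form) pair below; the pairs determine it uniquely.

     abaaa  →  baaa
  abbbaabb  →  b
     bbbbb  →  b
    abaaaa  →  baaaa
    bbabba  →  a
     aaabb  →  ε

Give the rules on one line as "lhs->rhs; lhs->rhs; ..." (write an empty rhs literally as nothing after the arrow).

  | abaaa => baaa
  | abbbaabb => bbbaabb => baabb => babb => bbb => b
  | bbbbb => bbb => b
  | abaaaa => baaaa

ab->b; bb->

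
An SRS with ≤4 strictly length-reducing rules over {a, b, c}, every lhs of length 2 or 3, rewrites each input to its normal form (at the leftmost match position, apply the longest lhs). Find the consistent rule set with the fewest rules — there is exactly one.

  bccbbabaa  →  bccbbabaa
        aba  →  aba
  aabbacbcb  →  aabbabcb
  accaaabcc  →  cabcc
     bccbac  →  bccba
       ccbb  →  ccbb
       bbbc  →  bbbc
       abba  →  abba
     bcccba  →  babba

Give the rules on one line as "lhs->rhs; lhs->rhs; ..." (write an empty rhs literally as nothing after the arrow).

  | bccbbabaa
  | aba
  | aabbacbcb => aabbabcb
  | accaaabcc => acaaabcc => aaaabcc => cabcc

aaa->c; ac->a; ccc->ab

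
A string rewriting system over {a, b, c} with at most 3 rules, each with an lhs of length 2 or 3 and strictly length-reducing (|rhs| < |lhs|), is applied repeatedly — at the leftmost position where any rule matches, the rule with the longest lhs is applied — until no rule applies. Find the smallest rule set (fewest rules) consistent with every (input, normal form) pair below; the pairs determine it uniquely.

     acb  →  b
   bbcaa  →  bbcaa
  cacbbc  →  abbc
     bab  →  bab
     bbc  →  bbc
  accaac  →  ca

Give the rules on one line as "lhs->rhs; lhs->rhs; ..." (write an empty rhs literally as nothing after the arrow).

ac->; cac->a

  | acb => b
  | bbcaa
  | cacbbc => abbc
  | bab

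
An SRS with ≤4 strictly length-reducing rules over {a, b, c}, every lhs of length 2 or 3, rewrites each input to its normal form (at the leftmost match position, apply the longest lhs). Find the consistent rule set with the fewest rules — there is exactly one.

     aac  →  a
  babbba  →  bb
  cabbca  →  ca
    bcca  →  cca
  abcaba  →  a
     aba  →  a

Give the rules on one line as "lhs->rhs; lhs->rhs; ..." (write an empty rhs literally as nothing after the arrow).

  | aac => a
  | babbba => bbba => bb
  | cabbca => cabca => caca => ca
  | bcca => cca

ac->; ba->; bc->c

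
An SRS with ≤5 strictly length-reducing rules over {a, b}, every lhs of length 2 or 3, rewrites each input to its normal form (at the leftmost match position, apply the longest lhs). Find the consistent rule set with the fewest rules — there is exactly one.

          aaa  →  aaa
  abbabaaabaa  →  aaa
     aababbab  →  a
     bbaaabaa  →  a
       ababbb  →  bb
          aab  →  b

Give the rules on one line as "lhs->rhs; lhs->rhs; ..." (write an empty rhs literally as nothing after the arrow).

ab->b; ba->a; baa->ba; bab->a

  | aaa
  | abbabaaabaa => bbabaaabaa => baaaabaa => baaabaa => baabaa => babaa => aaa
  | aababbab => ababbab => babbab => abab => bab => a
  | bbaaabaa => bbaabaa => bbabaa => baaa => baa => ba => a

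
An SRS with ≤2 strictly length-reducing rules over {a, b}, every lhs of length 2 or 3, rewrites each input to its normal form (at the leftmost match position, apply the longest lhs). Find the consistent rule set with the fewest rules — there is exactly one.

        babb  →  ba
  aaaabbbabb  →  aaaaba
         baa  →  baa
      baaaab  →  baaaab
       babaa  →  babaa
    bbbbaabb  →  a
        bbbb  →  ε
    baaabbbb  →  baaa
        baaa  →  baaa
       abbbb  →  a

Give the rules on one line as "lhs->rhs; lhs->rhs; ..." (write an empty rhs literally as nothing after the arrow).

  | babb => ba
  | aaaabbbabb => aaaababb => aaaaba
  | baa
  | baaaab

bb->; bba->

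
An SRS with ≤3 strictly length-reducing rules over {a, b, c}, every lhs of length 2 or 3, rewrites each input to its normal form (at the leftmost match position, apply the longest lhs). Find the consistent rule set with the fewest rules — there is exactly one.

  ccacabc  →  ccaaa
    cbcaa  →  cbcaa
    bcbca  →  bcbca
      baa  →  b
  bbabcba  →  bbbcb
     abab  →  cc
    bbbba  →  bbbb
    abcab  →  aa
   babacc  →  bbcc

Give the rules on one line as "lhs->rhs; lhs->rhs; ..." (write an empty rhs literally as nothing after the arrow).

  | ccacabc => ccaccc => ccaaa
  | cbcaa
  | bcbca
  | baa => ba => b

ab->c; ba->b; ccc->aa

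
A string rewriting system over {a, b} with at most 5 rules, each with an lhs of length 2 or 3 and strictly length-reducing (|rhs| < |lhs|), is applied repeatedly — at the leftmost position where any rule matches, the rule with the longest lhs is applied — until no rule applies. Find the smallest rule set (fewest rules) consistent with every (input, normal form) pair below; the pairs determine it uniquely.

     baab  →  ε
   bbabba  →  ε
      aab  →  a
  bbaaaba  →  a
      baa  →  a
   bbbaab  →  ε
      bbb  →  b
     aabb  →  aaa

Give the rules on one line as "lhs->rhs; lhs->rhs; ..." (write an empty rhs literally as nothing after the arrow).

  | baab => ab => ε
  | bbabba => bbba => ba => ε
  | aab => a
  | bbaaaba => baaba => aba => a

ab->; abb->aa; ba->; bbb->b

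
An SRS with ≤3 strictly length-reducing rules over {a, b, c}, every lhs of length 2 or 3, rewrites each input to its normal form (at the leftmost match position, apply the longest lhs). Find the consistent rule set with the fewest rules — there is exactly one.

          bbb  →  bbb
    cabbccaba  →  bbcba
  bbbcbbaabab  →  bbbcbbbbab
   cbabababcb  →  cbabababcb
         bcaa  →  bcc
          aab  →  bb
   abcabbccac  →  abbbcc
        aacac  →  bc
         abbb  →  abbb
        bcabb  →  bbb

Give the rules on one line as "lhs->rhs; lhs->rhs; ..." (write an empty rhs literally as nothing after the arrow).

  | bbb
  | cabbccaba => bbccaba => bbcba
  | bbbcbbaabab => bbbcbbbbab
  | cbabababcb

aa->b; ca->; caa->cc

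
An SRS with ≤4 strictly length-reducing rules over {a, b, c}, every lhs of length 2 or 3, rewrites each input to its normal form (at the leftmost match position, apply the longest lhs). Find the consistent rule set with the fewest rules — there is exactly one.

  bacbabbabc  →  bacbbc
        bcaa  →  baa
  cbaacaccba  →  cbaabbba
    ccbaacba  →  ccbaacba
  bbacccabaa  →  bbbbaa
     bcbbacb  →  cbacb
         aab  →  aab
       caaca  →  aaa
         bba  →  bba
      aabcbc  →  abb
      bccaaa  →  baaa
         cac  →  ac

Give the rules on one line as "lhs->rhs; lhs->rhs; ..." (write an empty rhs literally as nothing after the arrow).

  | bacbabbabc => bacbbabc => bacbbc
  | bcaa => baa
  | cbaacaccba => cbaaaccba => cbaabbba
  | ccbaacba

acc->bb; bab->b; bcb->c; ca->a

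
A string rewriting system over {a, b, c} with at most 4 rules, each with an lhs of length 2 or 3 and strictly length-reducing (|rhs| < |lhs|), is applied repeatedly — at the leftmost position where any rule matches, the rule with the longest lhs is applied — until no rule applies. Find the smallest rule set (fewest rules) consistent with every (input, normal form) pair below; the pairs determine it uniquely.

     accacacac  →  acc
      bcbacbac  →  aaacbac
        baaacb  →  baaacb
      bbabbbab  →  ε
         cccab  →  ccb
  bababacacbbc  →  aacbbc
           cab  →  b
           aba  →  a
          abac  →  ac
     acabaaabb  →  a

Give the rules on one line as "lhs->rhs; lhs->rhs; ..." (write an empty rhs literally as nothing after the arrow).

ab->; bab->a; bcb->aa; ca->

  | accacacac => accacac => accac => acc
  | bcbacbac => aaacbac
  | baaacb
  | bbabbbab => babbab => abab => ab => ε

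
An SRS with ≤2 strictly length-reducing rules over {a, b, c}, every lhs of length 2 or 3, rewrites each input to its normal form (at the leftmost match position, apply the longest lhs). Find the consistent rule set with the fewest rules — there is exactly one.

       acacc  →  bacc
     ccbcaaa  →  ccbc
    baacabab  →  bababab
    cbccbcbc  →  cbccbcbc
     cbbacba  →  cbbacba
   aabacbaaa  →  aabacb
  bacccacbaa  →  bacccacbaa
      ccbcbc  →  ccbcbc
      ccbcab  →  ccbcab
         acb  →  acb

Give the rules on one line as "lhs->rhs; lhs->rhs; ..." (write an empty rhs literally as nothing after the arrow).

aaa->; aca->ba

  | acacc => bacc
  | ccbcaaa => ccbc
  | baacabab => bababab
  | cbccbcbc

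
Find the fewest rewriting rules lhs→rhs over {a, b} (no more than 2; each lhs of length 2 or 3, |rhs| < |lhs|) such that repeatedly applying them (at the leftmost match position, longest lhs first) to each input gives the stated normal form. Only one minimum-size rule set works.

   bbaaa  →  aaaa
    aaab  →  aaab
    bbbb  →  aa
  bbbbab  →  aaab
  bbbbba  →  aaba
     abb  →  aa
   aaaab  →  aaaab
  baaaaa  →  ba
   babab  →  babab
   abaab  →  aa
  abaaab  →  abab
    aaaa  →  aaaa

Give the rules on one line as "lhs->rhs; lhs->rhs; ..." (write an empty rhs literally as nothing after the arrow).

  | bbaaa => aaaa
  | aaab
  | bbbb => abb => aa
  | bbbbab => abbab => aaab

baa->b; bb->a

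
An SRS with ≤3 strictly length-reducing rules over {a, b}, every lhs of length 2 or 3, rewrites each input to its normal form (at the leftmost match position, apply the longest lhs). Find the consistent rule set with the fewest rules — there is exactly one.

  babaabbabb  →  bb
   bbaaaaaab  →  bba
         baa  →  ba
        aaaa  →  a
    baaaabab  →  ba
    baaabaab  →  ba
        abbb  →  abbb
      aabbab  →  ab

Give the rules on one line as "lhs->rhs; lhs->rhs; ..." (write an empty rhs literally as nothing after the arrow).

  | babaabbabb => baabbabb => bababb => babb => bb
  | bbaaaaaab => bbaaaaab => bbaaaab => bbaaab => bbaab => bba
  | baa => ba
  | aaaa => aaa => aa => a

aa->a; aab->a; bab->b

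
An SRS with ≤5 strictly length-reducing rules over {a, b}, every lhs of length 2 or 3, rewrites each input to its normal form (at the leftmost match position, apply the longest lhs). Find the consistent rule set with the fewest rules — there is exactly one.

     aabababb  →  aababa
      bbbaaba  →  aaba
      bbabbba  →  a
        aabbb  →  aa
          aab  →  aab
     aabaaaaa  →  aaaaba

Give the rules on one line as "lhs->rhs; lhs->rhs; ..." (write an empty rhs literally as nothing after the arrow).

  | aabababb => aababa
  | bbbaaba => aaba
  | bbabbba => bbba => a
  | aabbb => aa

baa->ab; bb->; bba->; bbb->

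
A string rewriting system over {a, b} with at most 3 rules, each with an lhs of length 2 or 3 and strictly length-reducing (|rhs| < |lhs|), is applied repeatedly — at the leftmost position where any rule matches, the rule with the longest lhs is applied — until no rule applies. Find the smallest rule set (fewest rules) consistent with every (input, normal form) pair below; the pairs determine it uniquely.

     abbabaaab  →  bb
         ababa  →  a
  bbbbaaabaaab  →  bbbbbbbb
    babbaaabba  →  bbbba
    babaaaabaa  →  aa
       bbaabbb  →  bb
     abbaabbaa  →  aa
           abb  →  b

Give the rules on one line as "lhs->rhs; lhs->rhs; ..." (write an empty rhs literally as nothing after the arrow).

  | abbabaaab => babaaab => aaab => bb
  | ababa => aba => a
  | bbbbaaabaaab => bbbbbbaaab => bbbbbbbb
  | babbaaabba => baaabba => bbbba

aaa->b; ab->; bab->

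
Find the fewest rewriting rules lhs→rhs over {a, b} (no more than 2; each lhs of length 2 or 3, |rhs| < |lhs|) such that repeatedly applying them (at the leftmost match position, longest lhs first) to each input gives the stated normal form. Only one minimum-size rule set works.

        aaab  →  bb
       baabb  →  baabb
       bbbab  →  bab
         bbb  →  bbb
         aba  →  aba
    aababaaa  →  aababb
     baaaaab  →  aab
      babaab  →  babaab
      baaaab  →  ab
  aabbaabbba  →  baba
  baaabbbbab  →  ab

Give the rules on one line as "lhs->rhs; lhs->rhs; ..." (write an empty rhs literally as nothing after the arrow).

aaa->b; bba->a

  | aaab => bb
  | baabb
  | bbbab => bab
  | bbb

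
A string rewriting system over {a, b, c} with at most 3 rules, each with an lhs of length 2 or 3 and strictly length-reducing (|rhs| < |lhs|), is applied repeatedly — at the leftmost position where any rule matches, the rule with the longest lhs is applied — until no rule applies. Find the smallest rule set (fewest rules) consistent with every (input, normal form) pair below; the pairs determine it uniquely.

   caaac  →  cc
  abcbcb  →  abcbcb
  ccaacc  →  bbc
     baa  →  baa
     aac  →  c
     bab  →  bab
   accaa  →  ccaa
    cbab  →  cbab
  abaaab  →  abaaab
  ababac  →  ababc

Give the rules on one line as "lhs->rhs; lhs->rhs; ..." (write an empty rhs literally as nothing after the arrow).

ac->c; ccc->bb

  | caaac => caac => cac => cc
  | abcbcb
  | ccaacc => ccacc => cccc => bbc
  | baa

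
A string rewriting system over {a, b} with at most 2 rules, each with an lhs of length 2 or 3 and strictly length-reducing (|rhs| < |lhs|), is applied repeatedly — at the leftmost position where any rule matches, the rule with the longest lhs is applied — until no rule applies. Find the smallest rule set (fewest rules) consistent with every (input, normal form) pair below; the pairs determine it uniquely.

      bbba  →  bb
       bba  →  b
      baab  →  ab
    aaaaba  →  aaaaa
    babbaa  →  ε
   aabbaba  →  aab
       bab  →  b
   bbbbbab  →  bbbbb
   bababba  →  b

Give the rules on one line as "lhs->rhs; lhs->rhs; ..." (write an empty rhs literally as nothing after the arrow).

aba->aa; ba->

  | bbba => bb
  | bba => b
  | baab => ab
  | aaaaba => aaaaa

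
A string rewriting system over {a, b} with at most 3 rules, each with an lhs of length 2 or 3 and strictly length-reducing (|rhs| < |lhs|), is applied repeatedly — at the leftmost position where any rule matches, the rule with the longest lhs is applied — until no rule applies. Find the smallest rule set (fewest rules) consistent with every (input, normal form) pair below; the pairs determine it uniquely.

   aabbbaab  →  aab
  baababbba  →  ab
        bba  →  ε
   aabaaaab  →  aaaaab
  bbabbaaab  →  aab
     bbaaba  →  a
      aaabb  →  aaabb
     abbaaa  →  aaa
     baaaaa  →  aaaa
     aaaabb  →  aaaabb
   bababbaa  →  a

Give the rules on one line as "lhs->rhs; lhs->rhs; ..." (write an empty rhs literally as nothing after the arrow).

ba->; bba->

  | aabbbaab => aabab => aab
  | baababbba => ababbba => abbba => ab
  | bba => ε
  | aabaaaab => aaaaab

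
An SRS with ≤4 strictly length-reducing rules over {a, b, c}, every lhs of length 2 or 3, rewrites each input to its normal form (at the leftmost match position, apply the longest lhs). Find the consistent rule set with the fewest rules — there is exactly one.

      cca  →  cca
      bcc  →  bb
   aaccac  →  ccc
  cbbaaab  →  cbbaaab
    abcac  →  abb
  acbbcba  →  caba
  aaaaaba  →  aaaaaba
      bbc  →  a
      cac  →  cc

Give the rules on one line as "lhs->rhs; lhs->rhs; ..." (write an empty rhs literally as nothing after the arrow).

  | cca
  | bcc => bb
  | aaccac => accac => ccac => ccc
  | cbbaaab

ac->c; bbc->a; bcc->bb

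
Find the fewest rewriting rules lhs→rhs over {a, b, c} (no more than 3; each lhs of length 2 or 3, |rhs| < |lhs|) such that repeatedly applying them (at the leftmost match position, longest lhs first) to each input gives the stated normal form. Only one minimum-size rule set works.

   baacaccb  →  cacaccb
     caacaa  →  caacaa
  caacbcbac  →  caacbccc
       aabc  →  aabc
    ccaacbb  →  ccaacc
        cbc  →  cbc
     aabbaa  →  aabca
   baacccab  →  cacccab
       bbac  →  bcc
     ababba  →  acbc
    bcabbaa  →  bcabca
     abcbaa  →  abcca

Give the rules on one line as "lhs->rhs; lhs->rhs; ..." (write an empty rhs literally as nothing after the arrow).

ba->c; bb->c; bba->bc

  | baacaccb => cacaccb
  | caacaa
  | caacbcbac => caacbccc
  | aabc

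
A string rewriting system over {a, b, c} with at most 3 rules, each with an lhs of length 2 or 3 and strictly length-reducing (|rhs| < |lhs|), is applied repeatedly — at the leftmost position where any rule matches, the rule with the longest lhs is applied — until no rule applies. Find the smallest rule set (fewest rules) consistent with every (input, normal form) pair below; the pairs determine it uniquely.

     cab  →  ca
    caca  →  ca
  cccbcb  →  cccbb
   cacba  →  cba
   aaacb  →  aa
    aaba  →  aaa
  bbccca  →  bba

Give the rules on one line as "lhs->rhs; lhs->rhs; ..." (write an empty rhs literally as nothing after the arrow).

ab->a; ac->; bc->b

  | cab => ca
  | caca => ca
  | cccbcb => cccbb
  | cacba => cba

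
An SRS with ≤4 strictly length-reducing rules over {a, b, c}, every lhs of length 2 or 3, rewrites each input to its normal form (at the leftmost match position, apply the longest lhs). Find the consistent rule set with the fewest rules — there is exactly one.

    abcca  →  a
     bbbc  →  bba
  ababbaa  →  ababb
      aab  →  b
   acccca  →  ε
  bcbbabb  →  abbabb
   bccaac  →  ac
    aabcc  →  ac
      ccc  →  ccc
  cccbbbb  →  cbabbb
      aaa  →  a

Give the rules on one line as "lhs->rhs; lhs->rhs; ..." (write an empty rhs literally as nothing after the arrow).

  | abcca => aaca => ca => a
  | bbbc => bba
  | ababbaa => ababb
  | aab => b

aa->; bc->a; ca->a; ccb->ba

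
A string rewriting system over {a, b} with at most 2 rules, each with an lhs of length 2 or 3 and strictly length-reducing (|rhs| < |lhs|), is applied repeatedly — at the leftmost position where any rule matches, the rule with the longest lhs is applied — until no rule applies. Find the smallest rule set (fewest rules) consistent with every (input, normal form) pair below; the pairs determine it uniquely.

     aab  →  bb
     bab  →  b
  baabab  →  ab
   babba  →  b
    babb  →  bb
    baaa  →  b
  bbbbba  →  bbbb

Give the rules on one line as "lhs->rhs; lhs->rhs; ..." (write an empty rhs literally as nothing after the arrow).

  | aab => bb
  | bab => b
  | baabab => abab => ab
  | babba => bba => b

aa->b; ba->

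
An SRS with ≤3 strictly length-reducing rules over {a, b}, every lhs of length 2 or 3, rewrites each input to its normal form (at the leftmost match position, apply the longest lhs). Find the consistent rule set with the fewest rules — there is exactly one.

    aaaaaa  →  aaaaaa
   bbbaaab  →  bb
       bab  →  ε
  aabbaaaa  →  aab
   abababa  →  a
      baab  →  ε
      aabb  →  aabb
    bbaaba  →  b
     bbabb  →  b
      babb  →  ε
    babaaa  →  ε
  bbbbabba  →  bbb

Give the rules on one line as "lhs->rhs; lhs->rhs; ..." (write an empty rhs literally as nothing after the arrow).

ba->; baa->ba; bab->ba

  | aaaaaa
  | bbbaaab => bbbaab => bbbab => bbba => bb
  | bab => ba => ε
  | aabbaaaa => aabbaaa => aabbaa => aabba => aab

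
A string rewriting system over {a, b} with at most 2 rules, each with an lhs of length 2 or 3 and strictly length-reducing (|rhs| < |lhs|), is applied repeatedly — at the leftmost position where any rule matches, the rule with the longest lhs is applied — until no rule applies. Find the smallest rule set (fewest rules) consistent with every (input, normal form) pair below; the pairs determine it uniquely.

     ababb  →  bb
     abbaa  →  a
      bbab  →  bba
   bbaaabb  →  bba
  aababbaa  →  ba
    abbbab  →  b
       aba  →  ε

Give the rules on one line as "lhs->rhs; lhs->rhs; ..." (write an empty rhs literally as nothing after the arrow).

aa->; ab->a

  | ababb => aabb => bb
  | abbaa => abaa => aaa => a
  | bbab => bba
  | bbaaabb => bbabb => bbab => bba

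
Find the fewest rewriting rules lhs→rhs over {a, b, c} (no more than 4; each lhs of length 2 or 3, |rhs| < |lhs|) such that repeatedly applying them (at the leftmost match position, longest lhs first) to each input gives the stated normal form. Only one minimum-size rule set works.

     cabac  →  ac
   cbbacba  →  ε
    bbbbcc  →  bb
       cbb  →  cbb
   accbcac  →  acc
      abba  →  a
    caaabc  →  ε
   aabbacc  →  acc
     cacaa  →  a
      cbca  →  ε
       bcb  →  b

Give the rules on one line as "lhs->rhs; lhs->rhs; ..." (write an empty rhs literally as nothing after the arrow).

ab->b; ba->a; bc->; ca->

  | cabac => bac => ac
  | cbbacba => cbacba => cacba => cba => ca => ε
  | bbbbcc => bbbc => bb
  | cbb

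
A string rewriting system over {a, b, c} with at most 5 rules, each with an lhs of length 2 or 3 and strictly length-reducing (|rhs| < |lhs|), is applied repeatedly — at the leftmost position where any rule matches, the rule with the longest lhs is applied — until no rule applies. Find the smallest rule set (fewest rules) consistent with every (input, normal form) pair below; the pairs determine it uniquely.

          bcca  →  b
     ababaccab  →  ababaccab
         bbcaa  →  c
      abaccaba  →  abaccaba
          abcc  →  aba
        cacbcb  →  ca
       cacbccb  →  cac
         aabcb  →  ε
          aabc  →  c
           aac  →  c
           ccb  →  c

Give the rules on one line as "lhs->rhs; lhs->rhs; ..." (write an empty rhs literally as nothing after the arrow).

  | bcca => baa => b
  | ababaccab
  | bbcaa => bcaa => caa => c
  | abaccaba

aa->; bc->c; bcc->ba; cb->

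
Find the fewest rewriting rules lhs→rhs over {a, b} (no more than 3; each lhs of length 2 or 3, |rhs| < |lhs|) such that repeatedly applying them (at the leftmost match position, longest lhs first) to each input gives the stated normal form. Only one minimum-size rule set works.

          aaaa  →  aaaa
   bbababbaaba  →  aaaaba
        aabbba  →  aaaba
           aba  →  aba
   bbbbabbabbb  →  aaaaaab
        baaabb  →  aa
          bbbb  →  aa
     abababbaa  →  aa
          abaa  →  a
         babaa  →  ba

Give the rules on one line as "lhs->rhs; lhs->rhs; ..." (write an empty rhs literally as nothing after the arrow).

baa->; bb->a

  | aaaa
  | bbababbaaba => aababbaaba => aabaaaaba => aaaaba
  | aabbba => aaaba
  | aba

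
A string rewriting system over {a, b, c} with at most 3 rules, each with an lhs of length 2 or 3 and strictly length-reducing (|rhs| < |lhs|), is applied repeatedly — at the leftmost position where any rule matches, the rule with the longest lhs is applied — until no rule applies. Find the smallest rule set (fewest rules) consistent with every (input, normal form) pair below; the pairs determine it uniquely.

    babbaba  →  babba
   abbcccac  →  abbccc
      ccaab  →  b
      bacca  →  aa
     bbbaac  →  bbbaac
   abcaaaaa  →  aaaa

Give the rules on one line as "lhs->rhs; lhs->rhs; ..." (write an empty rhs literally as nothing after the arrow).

aba->a; bac->aa; ca->

  | babbaba => babba
  | abbcccac => abbccc
  | ccaab => cab => b
  | bacca => aaca => aa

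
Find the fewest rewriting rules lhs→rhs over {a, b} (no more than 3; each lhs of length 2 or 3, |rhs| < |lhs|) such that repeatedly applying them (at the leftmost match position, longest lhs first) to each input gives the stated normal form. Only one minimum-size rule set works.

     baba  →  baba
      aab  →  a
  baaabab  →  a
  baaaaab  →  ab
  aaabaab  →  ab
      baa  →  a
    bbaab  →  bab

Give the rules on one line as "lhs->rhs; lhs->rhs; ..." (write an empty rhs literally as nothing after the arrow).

  | baba
  | aab => bb => a
  | baaabab => bbabab => aabab => bbab => aab => bb => a
  | baaaaab => bbaaab => aaaab => baab => bbb => ab

aa->b; bb->a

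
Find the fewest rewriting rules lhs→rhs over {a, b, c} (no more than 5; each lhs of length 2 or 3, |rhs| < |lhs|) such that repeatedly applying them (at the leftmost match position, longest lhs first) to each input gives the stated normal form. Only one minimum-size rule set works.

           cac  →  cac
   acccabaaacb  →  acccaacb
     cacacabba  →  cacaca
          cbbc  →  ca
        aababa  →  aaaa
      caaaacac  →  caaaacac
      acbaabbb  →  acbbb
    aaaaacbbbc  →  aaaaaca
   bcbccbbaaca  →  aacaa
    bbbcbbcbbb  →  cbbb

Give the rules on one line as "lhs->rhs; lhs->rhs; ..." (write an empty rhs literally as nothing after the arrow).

  | cac
  | acccabaaacb => acccaacb
  | cacacabba => cacaca
  | cbbc => cba => ca

abb->; ba->a; baa->; bc->a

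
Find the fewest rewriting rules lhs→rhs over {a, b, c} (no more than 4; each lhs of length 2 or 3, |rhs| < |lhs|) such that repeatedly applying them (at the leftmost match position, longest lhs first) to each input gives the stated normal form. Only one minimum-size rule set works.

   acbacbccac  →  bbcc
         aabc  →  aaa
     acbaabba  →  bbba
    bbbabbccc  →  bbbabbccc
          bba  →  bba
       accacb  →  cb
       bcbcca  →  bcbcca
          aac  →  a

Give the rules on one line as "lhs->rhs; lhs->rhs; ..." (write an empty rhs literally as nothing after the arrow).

abc->aa; ac->; baa->b

  | acbacbccac => bacbccac => bbccac => bbcc
  | aabc => aaa
  | acbaabba => baabba => bbba
  | bbbabbccc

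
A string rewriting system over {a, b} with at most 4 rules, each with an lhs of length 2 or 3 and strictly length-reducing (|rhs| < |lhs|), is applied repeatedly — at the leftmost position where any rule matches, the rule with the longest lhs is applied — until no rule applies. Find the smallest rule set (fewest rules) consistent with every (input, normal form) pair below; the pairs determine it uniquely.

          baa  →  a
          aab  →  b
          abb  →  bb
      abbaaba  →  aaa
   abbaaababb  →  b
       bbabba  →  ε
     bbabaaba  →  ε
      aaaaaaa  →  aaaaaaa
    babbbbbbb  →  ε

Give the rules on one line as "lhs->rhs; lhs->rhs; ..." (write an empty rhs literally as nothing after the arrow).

ab->b; ba->; bab->aa; bbb->

  | baa => a
  | aab => ab => b
  | abb => bb
  | abbaaba => bbaaba => baba => aaa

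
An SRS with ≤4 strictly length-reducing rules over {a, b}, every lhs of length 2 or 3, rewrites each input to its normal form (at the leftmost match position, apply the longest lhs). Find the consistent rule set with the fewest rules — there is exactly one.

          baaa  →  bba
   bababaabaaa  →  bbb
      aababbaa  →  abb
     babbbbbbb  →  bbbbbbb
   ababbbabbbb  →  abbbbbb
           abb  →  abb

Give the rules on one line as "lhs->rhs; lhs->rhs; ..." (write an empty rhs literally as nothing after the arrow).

aa->b; aab->a; bab->b

  | baaa => bba
  | bababaabaaa => babaabaaa => baabaaa => baaaa => bbaa => bbb
  | aababbaa => aabbaa => abaa => abb
  | babbbbbbb => bbbbbbb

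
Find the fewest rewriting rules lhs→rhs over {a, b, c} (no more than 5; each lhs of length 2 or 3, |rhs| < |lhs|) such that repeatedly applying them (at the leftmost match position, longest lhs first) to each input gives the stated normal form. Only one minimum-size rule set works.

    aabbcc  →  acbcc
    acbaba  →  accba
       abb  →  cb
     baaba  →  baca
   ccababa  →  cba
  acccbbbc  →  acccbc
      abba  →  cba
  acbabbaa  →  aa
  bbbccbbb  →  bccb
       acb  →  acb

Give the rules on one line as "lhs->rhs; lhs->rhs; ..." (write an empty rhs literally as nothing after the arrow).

  | aabbcc => acbcc
  | acbaba => accba
  | abb => cb
  | baaba => baca

ab->c; bab->cb; bb->; cca->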